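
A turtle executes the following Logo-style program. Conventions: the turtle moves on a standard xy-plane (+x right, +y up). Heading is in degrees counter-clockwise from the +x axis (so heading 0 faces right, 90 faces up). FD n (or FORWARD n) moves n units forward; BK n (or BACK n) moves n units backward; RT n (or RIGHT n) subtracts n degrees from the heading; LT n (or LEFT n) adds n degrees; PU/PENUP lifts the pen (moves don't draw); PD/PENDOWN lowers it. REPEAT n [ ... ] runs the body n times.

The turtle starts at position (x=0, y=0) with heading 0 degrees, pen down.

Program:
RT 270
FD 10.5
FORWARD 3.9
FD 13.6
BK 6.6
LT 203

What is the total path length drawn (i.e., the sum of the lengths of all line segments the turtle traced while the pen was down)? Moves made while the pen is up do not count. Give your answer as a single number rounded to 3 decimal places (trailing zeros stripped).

Executing turtle program step by step:
Start: pos=(0,0), heading=0, pen down
RT 270: heading 0 -> 90
FD 10.5: (0,0) -> (0,10.5) [heading=90, draw]
FD 3.9: (0,10.5) -> (0,14.4) [heading=90, draw]
FD 13.6: (0,14.4) -> (0,28) [heading=90, draw]
BK 6.6: (0,28) -> (0,21.4) [heading=90, draw]
LT 203: heading 90 -> 293
Final: pos=(0,21.4), heading=293, 4 segment(s) drawn

Segment lengths:
  seg 1: (0,0) -> (0,10.5), length = 10.5
  seg 2: (0,10.5) -> (0,14.4), length = 3.9
  seg 3: (0,14.4) -> (0,28), length = 13.6
  seg 4: (0,28) -> (0,21.4), length = 6.6
Total = 34.6

Answer: 34.6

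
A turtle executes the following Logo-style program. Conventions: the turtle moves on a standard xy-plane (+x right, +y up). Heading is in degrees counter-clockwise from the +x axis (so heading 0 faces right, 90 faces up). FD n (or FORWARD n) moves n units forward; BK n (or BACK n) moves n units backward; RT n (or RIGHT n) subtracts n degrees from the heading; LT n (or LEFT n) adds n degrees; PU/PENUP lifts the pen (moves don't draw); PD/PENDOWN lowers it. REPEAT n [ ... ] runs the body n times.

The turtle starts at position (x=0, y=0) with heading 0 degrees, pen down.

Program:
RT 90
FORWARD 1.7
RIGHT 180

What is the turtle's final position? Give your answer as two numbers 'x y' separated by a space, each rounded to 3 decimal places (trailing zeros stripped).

Executing turtle program step by step:
Start: pos=(0,0), heading=0, pen down
RT 90: heading 0 -> 270
FD 1.7: (0,0) -> (0,-1.7) [heading=270, draw]
RT 180: heading 270 -> 90
Final: pos=(0,-1.7), heading=90, 1 segment(s) drawn

Answer: 0 -1.7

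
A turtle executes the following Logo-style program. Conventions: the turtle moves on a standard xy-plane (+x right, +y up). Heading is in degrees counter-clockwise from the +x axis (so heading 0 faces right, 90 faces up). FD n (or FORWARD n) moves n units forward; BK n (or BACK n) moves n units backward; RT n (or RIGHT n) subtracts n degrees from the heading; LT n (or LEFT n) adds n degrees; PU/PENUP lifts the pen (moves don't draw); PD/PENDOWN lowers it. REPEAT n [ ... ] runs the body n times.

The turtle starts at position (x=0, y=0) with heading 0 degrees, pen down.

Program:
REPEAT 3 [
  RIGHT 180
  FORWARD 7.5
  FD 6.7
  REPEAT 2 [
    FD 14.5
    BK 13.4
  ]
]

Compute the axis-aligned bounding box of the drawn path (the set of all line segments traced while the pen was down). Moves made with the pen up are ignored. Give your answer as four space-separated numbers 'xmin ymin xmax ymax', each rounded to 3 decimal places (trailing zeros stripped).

Answer: -29.8 0 13.4 0

Derivation:
Executing turtle program step by step:
Start: pos=(0,0), heading=0, pen down
REPEAT 3 [
  -- iteration 1/3 --
  RT 180: heading 0 -> 180
  FD 7.5: (0,0) -> (-7.5,0) [heading=180, draw]
  FD 6.7: (-7.5,0) -> (-14.2,0) [heading=180, draw]
  REPEAT 2 [
    -- iteration 1/2 --
    FD 14.5: (-14.2,0) -> (-28.7,0) [heading=180, draw]
    BK 13.4: (-28.7,0) -> (-15.3,0) [heading=180, draw]
    -- iteration 2/2 --
    FD 14.5: (-15.3,0) -> (-29.8,0) [heading=180, draw]
    BK 13.4: (-29.8,0) -> (-16.4,0) [heading=180, draw]
  ]
  -- iteration 2/3 --
  RT 180: heading 180 -> 0
  FD 7.5: (-16.4,0) -> (-8.9,0) [heading=0, draw]
  FD 6.7: (-8.9,0) -> (-2.2,0) [heading=0, draw]
  REPEAT 2 [
    -- iteration 1/2 --
    FD 14.5: (-2.2,0) -> (12.3,0) [heading=0, draw]
    BK 13.4: (12.3,0) -> (-1.1,0) [heading=0, draw]
    -- iteration 2/2 --
    FD 14.5: (-1.1,0) -> (13.4,0) [heading=0, draw]
    BK 13.4: (13.4,0) -> (0,0) [heading=0, draw]
  ]
  -- iteration 3/3 --
  RT 180: heading 0 -> 180
  FD 7.5: (0,0) -> (-7.5,0) [heading=180, draw]
  FD 6.7: (-7.5,0) -> (-14.2,0) [heading=180, draw]
  REPEAT 2 [
    -- iteration 1/2 --
    FD 14.5: (-14.2,0) -> (-28.7,0) [heading=180, draw]
    BK 13.4: (-28.7,0) -> (-15.3,0) [heading=180, draw]
    -- iteration 2/2 --
    FD 14.5: (-15.3,0) -> (-29.8,0) [heading=180, draw]
    BK 13.4: (-29.8,0) -> (-16.4,0) [heading=180, draw]
  ]
]
Final: pos=(-16.4,0), heading=180, 18 segment(s) drawn

Segment endpoints: x in {-29.8, -28.7, -16.4, -15.3, -14.2, -8.9, -7.5, -2.2, -1.1, 0, 12.3, 13.4}, y in {0, 0, 0, 0, 0, 0, 0, 0, 0, 0, 0, 0, 0, 0, 0, 0, 0, 0, 0}
xmin=-29.8, ymin=0, xmax=13.4, ymax=0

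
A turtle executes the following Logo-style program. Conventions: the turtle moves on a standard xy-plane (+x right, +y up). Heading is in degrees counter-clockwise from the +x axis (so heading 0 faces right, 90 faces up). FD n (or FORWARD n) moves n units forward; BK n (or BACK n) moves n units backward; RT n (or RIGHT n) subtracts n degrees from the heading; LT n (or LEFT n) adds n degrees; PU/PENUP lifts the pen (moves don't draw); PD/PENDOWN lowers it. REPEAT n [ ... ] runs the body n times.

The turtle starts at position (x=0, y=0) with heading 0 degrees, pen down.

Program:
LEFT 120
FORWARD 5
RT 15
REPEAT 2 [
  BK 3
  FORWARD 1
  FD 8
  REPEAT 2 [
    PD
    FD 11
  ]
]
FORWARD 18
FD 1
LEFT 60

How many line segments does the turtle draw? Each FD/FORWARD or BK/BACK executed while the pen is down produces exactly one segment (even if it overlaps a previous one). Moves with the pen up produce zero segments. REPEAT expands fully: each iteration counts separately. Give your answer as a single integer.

Executing turtle program step by step:
Start: pos=(0,0), heading=0, pen down
LT 120: heading 0 -> 120
FD 5: (0,0) -> (-2.5,4.33) [heading=120, draw]
RT 15: heading 120 -> 105
REPEAT 2 [
  -- iteration 1/2 --
  BK 3: (-2.5,4.33) -> (-1.724,1.432) [heading=105, draw]
  FD 1: (-1.724,1.432) -> (-1.982,2.398) [heading=105, draw]
  FD 8: (-1.982,2.398) -> (-4.053,10.126) [heading=105, draw]
  REPEAT 2 [
    -- iteration 1/2 --
    PD: pen down
    FD 11: (-4.053,10.126) -> (-6.9,20.751) [heading=105, draw]
    -- iteration 2/2 --
    PD: pen down
    FD 11: (-6.9,20.751) -> (-9.747,31.376) [heading=105, draw]
  ]
  -- iteration 2/2 --
  BK 3: (-9.747,31.376) -> (-8.97,28.478) [heading=105, draw]
  FD 1: (-8.97,28.478) -> (-9.229,29.444) [heading=105, draw]
  FD 8: (-9.229,29.444) -> (-11.3,37.172) [heading=105, draw]
  REPEAT 2 [
    -- iteration 1/2 --
    PD: pen down
    FD 11: (-11.3,37.172) -> (-14.147,47.797) [heading=105, draw]
    -- iteration 2/2 --
    PD: pen down
    FD 11: (-14.147,47.797) -> (-16.994,58.422) [heading=105, draw]
  ]
]
FD 18: (-16.994,58.422) -> (-21.653,75.809) [heading=105, draw]
FD 1: (-21.653,75.809) -> (-21.911,76.775) [heading=105, draw]
LT 60: heading 105 -> 165
Final: pos=(-21.911,76.775), heading=165, 13 segment(s) drawn
Segments drawn: 13

Answer: 13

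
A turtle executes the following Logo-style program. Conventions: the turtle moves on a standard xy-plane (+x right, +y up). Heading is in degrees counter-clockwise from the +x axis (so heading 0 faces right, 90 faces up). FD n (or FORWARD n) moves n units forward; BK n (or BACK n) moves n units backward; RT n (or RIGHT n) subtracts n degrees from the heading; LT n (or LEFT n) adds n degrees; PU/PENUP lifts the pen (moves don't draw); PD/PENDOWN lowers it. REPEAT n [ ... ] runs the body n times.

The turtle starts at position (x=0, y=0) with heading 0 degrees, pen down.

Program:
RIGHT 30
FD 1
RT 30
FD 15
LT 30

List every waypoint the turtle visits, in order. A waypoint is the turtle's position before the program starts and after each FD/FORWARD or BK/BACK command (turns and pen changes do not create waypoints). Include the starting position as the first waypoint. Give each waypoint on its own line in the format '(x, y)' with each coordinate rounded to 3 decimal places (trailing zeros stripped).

Answer: (0, 0)
(0.866, -0.5)
(8.366, -13.49)

Derivation:
Executing turtle program step by step:
Start: pos=(0,0), heading=0, pen down
RT 30: heading 0 -> 330
FD 1: (0,0) -> (0.866,-0.5) [heading=330, draw]
RT 30: heading 330 -> 300
FD 15: (0.866,-0.5) -> (8.366,-13.49) [heading=300, draw]
LT 30: heading 300 -> 330
Final: pos=(8.366,-13.49), heading=330, 2 segment(s) drawn
Waypoints (3 total):
(0, 0)
(0.866, -0.5)
(8.366, -13.49)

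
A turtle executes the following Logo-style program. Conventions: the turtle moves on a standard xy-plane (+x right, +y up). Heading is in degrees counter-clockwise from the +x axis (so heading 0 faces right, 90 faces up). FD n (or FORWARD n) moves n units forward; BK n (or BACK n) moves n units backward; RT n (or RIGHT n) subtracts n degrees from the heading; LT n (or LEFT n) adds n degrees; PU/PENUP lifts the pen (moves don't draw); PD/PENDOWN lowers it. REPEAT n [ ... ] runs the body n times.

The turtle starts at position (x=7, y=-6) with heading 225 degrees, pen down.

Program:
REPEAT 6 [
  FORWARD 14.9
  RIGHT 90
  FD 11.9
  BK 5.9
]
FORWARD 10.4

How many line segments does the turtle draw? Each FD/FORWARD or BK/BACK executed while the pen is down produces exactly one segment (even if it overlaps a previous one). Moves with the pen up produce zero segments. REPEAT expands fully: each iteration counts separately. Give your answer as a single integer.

Executing turtle program step by step:
Start: pos=(7,-6), heading=225, pen down
REPEAT 6 [
  -- iteration 1/6 --
  FD 14.9: (7,-6) -> (-3.536,-16.536) [heading=225, draw]
  RT 90: heading 225 -> 135
  FD 11.9: (-3.536,-16.536) -> (-11.95,-8.121) [heading=135, draw]
  BK 5.9: (-11.95,-8.121) -> (-7.779,-12.293) [heading=135, draw]
  -- iteration 2/6 --
  FD 14.9: (-7.779,-12.293) -> (-18.314,-1.757) [heading=135, draw]
  RT 90: heading 135 -> 45
  FD 11.9: (-18.314,-1.757) -> (-9.9,6.657) [heading=45, draw]
  BK 5.9: (-9.9,6.657) -> (-14.072,2.485) [heading=45, draw]
  -- iteration 3/6 --
  FD 14.9: (-14.072,2.485) -> (-3.536,13.021) [heading=45, draw]
  RT 90: heading 45 -> 315
  FD 11.9: (-3.536,13.021) -> (4.879,4.607) [heading=315, draw]
  BK 5.9: (4.879,4.607) -> (0.707,8.779) [heading=315, draw]
  -- iteration 4/6 --
  FD 14.9: (0.707,8.779) -> (11.243,-1.757) [heading=315, draw]
  RT 90: heading 315 -> 225
  FD 11.9: (11.243,-1.757) -> (2.828,-10.172) [heading=225, draw]
  BK 5.9: (2.828,-10.172) -> (7,-6) [heading=225, draw]
  -- iteration 5/6 --
  FD 14.9: (7,-6) -> (-3.536,-16.536) [heading=225, draw]
  RT 90: heading 225 -> 135
  FD 11.9: (-3.536,-16.536) -> (-11.95,-8.121) [heading=135, draw]
  BK 5.9: (-11.95,-8.121) -> (-7.779,-12.293) [heading=135, draw]
  -- iteration 6/6 --
  FD 14.9: (-7.779,-12.293) -> (-18.314,-1.757) [heading=135, draw]
  RT 90: heading 135 -> 45
  FD 11.9: (-18.314,-1.757) -> (-9.9,6.657) [heading=45, draw]
  BK 5.9: (-9.9,6.657) -> (-14.072,2.485) [heading=45, draw]
]
FD 10.4: (-14.072,2.485) -> (-6.718,9.839) [heading=45, draw]
Final: pos=(-6.718,9.839), heading=45, 19 segment(s) drawn
Segments drawn: 19

Answer: 19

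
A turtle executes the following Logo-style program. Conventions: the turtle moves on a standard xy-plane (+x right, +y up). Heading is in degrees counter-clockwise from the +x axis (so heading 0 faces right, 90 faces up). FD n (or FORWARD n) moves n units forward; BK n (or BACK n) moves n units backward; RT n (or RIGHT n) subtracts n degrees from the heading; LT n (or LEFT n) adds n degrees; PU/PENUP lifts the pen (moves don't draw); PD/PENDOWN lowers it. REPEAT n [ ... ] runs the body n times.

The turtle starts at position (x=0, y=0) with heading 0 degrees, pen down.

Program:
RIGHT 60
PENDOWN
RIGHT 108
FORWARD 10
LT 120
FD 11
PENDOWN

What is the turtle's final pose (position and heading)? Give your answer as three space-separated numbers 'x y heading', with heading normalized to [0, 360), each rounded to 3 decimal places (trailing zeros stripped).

Answer: -2.421 -10.254 312

Derivation:
Executing turtle program step by step:
Start: pos=(0,0), heading=0, pen down
RT 60: heading 0 -> 300
PD: pen down
RT 108: heading 300 -> 192
FD 10: (0,0) -> (-9.781,-2.079) [heading=192, draw]
LT 120: heading 192 -> 312
FD 11: (-9.781,-2.079) -> (-2.421,-10.254) [heading=312, draw]
PD: pen down
Final: pos=(-2.421,-10.254), heading=312, 2 segment(s) drawn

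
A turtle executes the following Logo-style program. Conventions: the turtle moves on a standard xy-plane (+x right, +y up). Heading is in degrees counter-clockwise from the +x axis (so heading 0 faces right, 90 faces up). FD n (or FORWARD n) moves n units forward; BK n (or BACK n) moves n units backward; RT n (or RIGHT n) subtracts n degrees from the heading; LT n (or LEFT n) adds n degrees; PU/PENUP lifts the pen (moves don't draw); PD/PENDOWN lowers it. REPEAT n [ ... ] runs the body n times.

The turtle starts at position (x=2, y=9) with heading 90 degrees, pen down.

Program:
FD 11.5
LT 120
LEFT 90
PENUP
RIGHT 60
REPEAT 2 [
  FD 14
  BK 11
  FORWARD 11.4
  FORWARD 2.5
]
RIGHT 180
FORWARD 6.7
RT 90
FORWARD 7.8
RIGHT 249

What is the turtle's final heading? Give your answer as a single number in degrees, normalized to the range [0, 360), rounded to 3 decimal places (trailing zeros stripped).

Executing turtle program step by step:
Start: pos=(2,9), heading=90, pen down
FD 11.5: (2,9) -> (2,20.5) [heading=90, draw]
LT 120: heading 90 -> 210
LT 90: heading 210 -> 300
PU: pen up
RT 60: heading 300 -> 240
REPEAT 2 [
  -- iteration 1/2 --
  FD 14: (2,20.5) -> (-5,8.376) [heading=240, move]
  BK 11: (-5,8.376) -> (0.5,17.902) [heading=240, move]
  FD 11.4: (0.5,17.902) -> (-5.2,8.029) [heading=240, move]
  FD 2.5: (-5.2,8.029) -> (-6.45,5.864) [heading=240, move]
  -- iteration 2/2 --
  FD 14: (-6.45,5.864) -> (-13.45,-6.26) [heading=240, move]
  BK 11: (-13.45,-6.26) -> (-7.95,3.266) [heading=240, move]
  FD 11.4: (-7.95,3.266) -> (-13.65,-6.607) [heading=240, move]
  FD 2.5: (-13.65,-6.607) -> (-14.9,-8.772) [heading=240, move]
]
RT 180: heading 240 -> 60
FD 6.7: (-14.9,-8.772) -> (-11.55,-2.969) [heading=60, move]
RT 90: heading 60 -> 330
FD 7.8: (-11.55,-2.969) -> (-4.795,-6.869) [heading=330, move]
RT 249: heading 330 -> 81
Final: pos=(-4.795,-6.869), heading=81, 1 segment(s) drawn

Answer: 81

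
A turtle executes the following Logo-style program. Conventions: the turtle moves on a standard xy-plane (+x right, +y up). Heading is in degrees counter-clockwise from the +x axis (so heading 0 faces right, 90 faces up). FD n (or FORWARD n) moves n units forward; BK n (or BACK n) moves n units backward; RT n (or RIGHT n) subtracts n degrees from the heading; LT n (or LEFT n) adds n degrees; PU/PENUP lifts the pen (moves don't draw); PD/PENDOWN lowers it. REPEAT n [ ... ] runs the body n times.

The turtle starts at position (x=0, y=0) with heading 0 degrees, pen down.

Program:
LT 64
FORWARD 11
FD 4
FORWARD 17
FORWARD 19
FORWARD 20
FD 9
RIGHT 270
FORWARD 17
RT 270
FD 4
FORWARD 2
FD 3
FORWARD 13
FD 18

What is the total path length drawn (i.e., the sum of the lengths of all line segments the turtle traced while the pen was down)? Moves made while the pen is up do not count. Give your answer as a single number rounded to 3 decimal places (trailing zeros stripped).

Executing turtle program step by step:
Start: pos=(0,0), heading=0, pen down
LT 64: heading 0 -> 64
FD 11: (0,0) -> (4.822,9.887) [heading=64, draw]
FD 4: (4.822,9.887) -> (6.576,13.482) [heading=64, draw]
FD 17: (6.576,13.482) -> (14.028,28.761) [heading=64, draw]
FD 19: (14.028,28.761) -> (22.357,45.838) [heading=64, draw]
FD 20: (22.357,45.838) -> (31.124,63.814) [heading=64, draw]
FD 9: (31.124,63.814) -> (35.07,71.904) [heading=64, draw]
RT 270: heading 64 -> 154
FD 17: (35.07,71.904) -> (19.79,79.356) [heading=154, draw]
RT 270: heading 154 -> 244
FD 4: (19.79,79.356) -> (18.037,75.761) [heading=244, draw]
FD 2: (18.037,75.761) -> (17.16,73.963) [heading=244, draw]
FD 3: (17.16,73.963) -> (15.845,71.267) [heading=244, draw]
FD 13: (15.845,71.267) -> (10.146,59.582) [heading=244, draw]
FD 18: (10.146,59.582) -> (2.255,43.404) [heading=244, draw]
Final: pos=(2.255,43.404), heading=244, 12 segment(s) drawn

Segment lengths:
  seg 1: (0,0) -> (4.822,9.887), length = 11
  seg 2: (4.822,9.887) -> (6.576,13.482), length = 4
  seg 3: (6.576,13.482) -> (14.028,28.761), length = 17
  seg 4: (14.028,28.761) -> (22.357,45.838), length = 19
  seg 5: (22.357,45.838) -> (31.124,63.814), length = 20
  seg 6: (31.124,63.814) -> (35.07,71.904), length = 9
  seg 7: (35.07,71.904) -> (19.79,79.356), length = 17
  seg 8: (19.79,79.356) -> (18.037,75.761), length = 4
  seg 9: (18.037,75.761) -> (17.16,73.963), length = 2
  seg 10: (17.16,73.963) -> (15.845,71.267), length = 3
  seg 11: (15.845,71.267) -> (10.146,59.582), length = 13
  seg 12: (10.146,59.582) -> (2.255,43.404), length = 18
Total = 137

Answer: 137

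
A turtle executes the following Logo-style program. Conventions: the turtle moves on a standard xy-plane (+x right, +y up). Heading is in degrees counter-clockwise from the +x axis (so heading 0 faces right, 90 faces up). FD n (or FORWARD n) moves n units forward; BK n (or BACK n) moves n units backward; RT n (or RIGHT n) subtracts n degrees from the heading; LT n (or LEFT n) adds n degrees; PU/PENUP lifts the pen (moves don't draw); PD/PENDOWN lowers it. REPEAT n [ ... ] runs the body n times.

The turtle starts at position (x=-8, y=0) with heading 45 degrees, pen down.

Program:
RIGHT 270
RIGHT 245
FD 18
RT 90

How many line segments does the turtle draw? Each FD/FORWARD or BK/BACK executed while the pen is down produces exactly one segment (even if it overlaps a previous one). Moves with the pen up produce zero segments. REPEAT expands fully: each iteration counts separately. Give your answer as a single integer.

Executing turtle program step by step:
Start: pos=(-8,0), heading=45, pen down
RT 270: heading 45 -> 135
RT 245: heading 135 -> 250
FD 18: (-8,0) -> (-14.156,-16.914) [heading=250, draw]
RT 90: heading 250 -> 160
Final: pos=(-14.156,-16.914), heading=160, 1 segment(s) drawn
Segments drawn: 1

Answer: 1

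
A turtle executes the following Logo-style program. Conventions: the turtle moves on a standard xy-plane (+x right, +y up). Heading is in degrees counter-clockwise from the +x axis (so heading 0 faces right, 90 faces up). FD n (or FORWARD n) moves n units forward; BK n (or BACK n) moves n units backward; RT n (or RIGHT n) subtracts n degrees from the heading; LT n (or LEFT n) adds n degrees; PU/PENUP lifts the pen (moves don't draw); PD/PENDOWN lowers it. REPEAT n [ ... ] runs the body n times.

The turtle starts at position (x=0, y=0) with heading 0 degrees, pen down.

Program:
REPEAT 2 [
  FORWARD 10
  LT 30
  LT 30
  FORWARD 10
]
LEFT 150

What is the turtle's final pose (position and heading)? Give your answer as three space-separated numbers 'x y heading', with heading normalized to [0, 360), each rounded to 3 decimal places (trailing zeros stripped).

Answer: 15 25.981 270

Derivation:
Executing turtle program step by step:
Start: pos=(0,0), heading=0, pen down
REPEAT 2 [
  -- iteration 1/2 --
  FD 10: (0,0) -> (10,0) [heading=0, draw]
  LT 30: heading 0 -> 30
  LT 30: heading 30 -> 60
  FD 10: (10,0) -> (15,8.66) [heading=60, draw]
  -- iteration 2/2 --
  FD 10: (15,8.66) -> (20,17.321) [heading=60, draw]
  LT 30: heading 60 -> 90
  LT 30: heading 90 -> 120
  FD 10: (20,17.321) -> (15,25.981) [heading=120, draw]
]
LT 150: heading 120 -> 270
Final: pos=(15,25.981), heading=270, 4 segment(s) drawn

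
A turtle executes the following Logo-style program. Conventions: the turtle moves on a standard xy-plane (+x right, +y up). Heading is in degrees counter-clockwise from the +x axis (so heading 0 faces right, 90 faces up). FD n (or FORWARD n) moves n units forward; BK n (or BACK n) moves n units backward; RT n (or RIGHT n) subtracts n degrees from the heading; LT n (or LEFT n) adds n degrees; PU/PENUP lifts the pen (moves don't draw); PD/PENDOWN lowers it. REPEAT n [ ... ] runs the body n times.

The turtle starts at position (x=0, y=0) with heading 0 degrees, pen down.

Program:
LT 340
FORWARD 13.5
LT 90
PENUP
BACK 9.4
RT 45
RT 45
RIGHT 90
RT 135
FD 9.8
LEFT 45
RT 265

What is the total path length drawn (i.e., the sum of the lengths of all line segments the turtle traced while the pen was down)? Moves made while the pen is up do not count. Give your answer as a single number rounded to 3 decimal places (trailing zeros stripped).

Executing turtle program step by step:
Start: pos=(0,0), heading=0, pen down
LT 340: heading 0 -> 340
FD 13.5: (0,0) -> (12.686,-4.617) [heading=340, draw]
LT 90: heading 340 -> 70
PU: pen up
BK 9.4: (12.686,-4.617) -> (9.471,-13.45) [heading=70, move]
RT 45: heading 70 -> 25
RT 45: heading 25 -> 340
RT 90: heading 340 -> 250
RT 135: heading 250 -> 115
FD 9.8: (9.471,-13.45) -> (5.329,-4.569) [heading=115, move]
LT 45: heading 115 -> 160
RT 265: heading 160 -> 255
Final: pos=(5.329,-4.569), heading=255, 1 segment(s) drawn

Segment lengths:
  seg 1: (0,0) -> (12.686,-4.617), length = 13.5
Total = 13.5

Answer: 13.5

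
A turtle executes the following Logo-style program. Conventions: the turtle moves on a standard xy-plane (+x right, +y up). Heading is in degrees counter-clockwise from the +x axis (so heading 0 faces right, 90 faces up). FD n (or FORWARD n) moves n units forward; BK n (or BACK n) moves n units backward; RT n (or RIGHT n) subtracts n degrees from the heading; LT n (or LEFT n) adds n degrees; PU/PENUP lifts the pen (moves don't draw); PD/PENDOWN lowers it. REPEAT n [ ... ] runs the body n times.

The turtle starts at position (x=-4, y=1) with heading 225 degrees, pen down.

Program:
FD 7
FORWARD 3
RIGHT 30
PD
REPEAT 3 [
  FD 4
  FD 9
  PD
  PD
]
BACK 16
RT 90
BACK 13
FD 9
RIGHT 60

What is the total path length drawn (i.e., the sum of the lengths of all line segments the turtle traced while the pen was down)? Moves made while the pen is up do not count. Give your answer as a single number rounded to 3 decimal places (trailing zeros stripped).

Executing turtle program step by step:
Start: pos=(-4,1), heading=225, pen down
FD 7: (-4,1) -> (-8.95,-3.95) [heading=225, draw]
FD 3: (-8.95,-3.95) -> (-11.071,-6.071) [heading=225, draw]
RT 30: heading 225 -> 195
PD: pen down
REPEAT 3 [
  -- iteration 1/3 --
  FD 4: (-11.071,-6.071) -> (-14.935,-7.106) [heading=195, draw]
  FD 9: (-14.935,-7.106) -> (-23.628,-9.436) [heading=195, draw]
  PD: pen down
  PD: pen down
  -- iteration 2/3 --
  FD 4: (-23.628,-9.436) -> (-27.492,-10.471) [heading=195, draw]
  FD 9: (-27.492,-10.471) -> (-36.185,-12.8) [heading=195, draw]
  PD: pen down
  PD: pen down
  -- iteration 3/3 --
  FD 4: (-36.185,-12.8) -> (-40.049,-13.836) [heading=195, draw]
  FD 9: (-40.049,-13.836) -> (-48.742,-16.165) [heading=195, draw]
  PD: pen down
  PD: pen down
]
BK 16: (-48.742,-16.165) -> (-33.287,-12.024) [heading=195, draw]
RT 90: heading 195 -> 105
BK 13: (-33.287,-12.024) -> (-29.923,-24.581) [heading=105, draw]
FD 9: (-29.923,-24.581) -> (-32.252,-15.888) [heading=105, draw]
RT 60: heading 105 -> 45
Final: pos=(-32.252,-15.888), heading=45, 11 segment(s) drawn

Segment lengths:
  seg 1: (-4,1) -> (-8.95,-3.95), length = 7
  seg 2: (-8.95,-3.95) -> (-11.071,-6.071), length = 3
  seg 3: (-11.071,-6.071) -> (-14.935,-7.106), length = 4
  seg 4: (-14.935,-7.106) -> (-23.628,-9.436), length = 9
  seg 5: (-23.628,-9.436) -> (-27.492,-10.471), length = 4
  seg 6: (-27.492,-10.471) -> (-36.185,-12.8), length = 9
  seg 7: (-36.185,-12.8) -> (-40.049,-13.836), length = 4
  seg 8: (-40.049,-13.836) -> (-48.742,-16.165), length = 9
  seg 9: (-48.742,-16.165) -> (-33.287,-12.024), length = 16
  seg 10: (-33.287,-12.024) -> (-29.923,-24.581), length = 13
  seg 11: (-29.923,-24.581) -> (-32.252,-15.888), length = 9
Total = 87

Answer: 87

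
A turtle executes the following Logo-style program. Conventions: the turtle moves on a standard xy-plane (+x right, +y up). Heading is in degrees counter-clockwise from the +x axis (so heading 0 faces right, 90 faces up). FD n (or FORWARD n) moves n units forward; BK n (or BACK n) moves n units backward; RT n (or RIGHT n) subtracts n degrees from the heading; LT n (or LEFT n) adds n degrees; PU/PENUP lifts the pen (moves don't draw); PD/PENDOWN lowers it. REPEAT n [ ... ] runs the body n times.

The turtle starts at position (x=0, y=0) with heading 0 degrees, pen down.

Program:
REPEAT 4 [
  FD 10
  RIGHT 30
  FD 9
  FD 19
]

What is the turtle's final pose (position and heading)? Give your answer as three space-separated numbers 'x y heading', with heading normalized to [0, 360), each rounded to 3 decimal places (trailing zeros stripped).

Answer: 47.909 -114.158 240

Derivation:
Executing turtle program step by step:
Start: pos=(0,0), heading=0, pen down
REPEAT 4 [
  -- iteration 1/4 --
  FD 10: (0,0) -> (10,0) [heading=0, draw]
  RT 30: heading 0 -> 330
  FD 9: (10,0) -> (17.794,-4.5) [heading=330, draw]
  FD 19: (17.794,-4.5) -> (34.249,-14) [heading=330, draw]
  -- iteration 2/4 --
  FD 10: (34.249,-14) -> (42.909,-19) [heading=330, draw]
  RT 30: heading 330 -> 300
  FD 9: (42.909,-19) -> (47.409,-26.794) [heading=300, draw]
  FD 19: (47.409,-26.794) -> (56.909,-43.249) [heading=300, draw]
  -- iteration 3/4 --
  FD 10: (56.909,-43.249) -> (61.909,-51.909) [heading=300, draw]
  RT 30: heading 300 -> 270
  FD 9: (61.909,-51.909) -> (61.909,-60.909) [heading=270, draw]
  FD 19: (61.909,-60.909) -> (61.909,-79.909) [heading=270, draw]
  -- iteration 4/4 --
  FD 10: (61.909,-79.909) -> (61.909,-89.909) [heading=270, draw]
  RT 30: heading 270 -> 240
  FD 9: (61.909,-89.909) -> (57.409,-97.703) [heading=240, draw]
  FD 19: (57.409,-97.703) -> (47.909,-114.158) [heading=240, draw]
]
Final: pos=(47.909,-114.158), heading=240, 12 segment(s) drawn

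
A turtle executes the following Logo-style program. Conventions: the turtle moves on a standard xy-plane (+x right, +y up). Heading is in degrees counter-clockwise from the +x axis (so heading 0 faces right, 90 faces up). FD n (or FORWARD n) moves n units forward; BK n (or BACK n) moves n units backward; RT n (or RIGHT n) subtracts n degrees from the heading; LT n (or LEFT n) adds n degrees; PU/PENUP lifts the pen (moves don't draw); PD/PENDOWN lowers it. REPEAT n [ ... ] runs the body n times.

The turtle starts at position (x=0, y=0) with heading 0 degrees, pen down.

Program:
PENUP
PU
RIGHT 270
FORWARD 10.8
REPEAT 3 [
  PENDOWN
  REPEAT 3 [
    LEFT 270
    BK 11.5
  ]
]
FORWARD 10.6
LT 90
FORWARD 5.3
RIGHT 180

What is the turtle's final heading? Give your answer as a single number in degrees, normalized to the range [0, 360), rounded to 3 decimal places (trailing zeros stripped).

Answer: 270

Derivation:
Executing turtle program step by step:
Start: pos=(0,0), heading=0, pen down
PU: pen up
PU: pen up
RT 270: heading 0 -> 90
FD 10.8: (0,0) -> (0,10.8) [heading=90, move]
REPEAT 3 [
  -- iteration 1/3 --
  PD: pen down
  REPEAT 3 [
    -- iteration 1/3 --
    LT 270: heading 90 -> 0
    BK 11.5: (0,10.8) -> (-11.5,10.8) [heading=0, draw]
    -- iteration 2/3 --
    LT 270: heading 0 -> 270
    BK 11.5: (-11.5,10.8) -> (-11.5,22.3) [heading=270, draw]
    -- iteration 3/3 --
    LT 270: heading 270 -> 180
    BK 11.5: (-11.5,22.3) -> (0,22.3) [heading=180, draw]
  ]
  -- iteration 2/3 --
  PD: pen down
  REPEAT 3 [
    -- iteration 1/3 --
    LT 270: heading 180 -> 90
    BK 11.5: (0,22.3) -> (0,10.8) [heading=90, draw]
    -- iteration 2/3 --
    LT 270: heading 90 -> 0
    BK 11.5: (0,10.8) -> (-11.5,10.8) [heading=0, draw]
    -- iteration 3/3 --
    LT 270: heading 0 -> 270
    BK 11.5: (-11.5,10.8) -> (-11.5,22.3) [heading=270, draw]
  ]
  -- iteration 3/3 --
  PD: pen down
  REPEAT 3 [
    -- iteration 1/3 --
    LT 270: heading 270 -> 180
    BK 11.5: (-11.5,22.3) -> (0,22.3) [heading=180, draw]
    -- iteration 2/3 --
    LT 270: heading 180 -> 90
    BK 11.5: (0,22.3) -> (0,10.8) [heading=90, draw]
    -- iteration 3/3 --
    LT 270: heading 90 -> 0
    BK 11.5: (0,10.8) -> (-11.5,10.8) [heading=0, draw]
  ]
]
FD 10.6: (-11.5,10.8) -> (-0.9,10.8) [heading=0, draw]
LT 90: heading 0 -> 90
FD 5.3: (-0.9,10.8) -> (-0.9,16.1) [heading=90, draw]
RT 180: heading 90 -> 270
Final: pos=(-0.9,16.1), heading=270, 11 segment(s) drawn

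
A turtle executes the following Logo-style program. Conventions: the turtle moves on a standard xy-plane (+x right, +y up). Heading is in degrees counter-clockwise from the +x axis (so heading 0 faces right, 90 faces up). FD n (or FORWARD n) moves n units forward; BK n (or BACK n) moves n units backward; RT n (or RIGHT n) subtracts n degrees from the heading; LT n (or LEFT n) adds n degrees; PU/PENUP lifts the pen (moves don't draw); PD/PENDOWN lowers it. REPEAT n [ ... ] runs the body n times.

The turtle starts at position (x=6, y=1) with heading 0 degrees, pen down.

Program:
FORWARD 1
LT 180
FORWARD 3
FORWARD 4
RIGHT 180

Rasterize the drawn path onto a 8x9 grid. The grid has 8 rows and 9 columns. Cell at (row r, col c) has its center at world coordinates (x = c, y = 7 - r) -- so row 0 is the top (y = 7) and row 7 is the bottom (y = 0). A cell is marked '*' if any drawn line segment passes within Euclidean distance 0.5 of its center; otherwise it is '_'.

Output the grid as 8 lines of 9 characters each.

Answer: _________
_________
_________
_________
_________
_________
********_
_________

Derivation:
Segment 0: (6,1) -> (7,1)
Segment 1: (7,1) -> (4,1)
Segment 2: (4,1) -> (0,1)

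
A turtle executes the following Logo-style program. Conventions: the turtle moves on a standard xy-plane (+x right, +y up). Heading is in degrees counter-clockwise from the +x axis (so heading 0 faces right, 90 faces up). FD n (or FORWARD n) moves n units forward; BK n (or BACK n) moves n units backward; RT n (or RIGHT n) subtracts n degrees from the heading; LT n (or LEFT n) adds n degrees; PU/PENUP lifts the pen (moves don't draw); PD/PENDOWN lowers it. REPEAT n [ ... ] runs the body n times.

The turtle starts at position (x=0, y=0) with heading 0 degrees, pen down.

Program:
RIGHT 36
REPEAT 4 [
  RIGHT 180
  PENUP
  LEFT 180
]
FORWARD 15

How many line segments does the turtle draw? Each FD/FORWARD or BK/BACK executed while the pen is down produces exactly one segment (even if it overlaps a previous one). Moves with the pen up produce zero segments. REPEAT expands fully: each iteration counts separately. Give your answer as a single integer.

Answer: 0

Derivation:
Executing turtle program step by step:
Start: pos=(0,0), heading=0, pen down
RT 36: heading 0 -> 324
REPEAT 4 [
  -- iteration 1/4 --
  RT 180: heading 324 -> 144
  PU: pen up
  LT 180: heading 144 -> 324
  -- iteration 2/4 --
  RT 180: heading 324 -> 144
  PU: pen up
  LT 180: heading 144 -> 324
  -- iteration 3/4 --
  RT 180: heading 324 -> 144
  PU: pen up
  LT 180: heading 144 -> 324
  -- iteration 4/4 --
  RT 180: heading 324 -> 144
  PU: pen up
  LT 180: heading 144 -> 324
]
FD 15: (0,0) -> (12.135,-8.817) [heading=324, move]
Final: pos=(12.135,-8.817), heading=324, 0 segment(s) drawn
Segments drawn: 0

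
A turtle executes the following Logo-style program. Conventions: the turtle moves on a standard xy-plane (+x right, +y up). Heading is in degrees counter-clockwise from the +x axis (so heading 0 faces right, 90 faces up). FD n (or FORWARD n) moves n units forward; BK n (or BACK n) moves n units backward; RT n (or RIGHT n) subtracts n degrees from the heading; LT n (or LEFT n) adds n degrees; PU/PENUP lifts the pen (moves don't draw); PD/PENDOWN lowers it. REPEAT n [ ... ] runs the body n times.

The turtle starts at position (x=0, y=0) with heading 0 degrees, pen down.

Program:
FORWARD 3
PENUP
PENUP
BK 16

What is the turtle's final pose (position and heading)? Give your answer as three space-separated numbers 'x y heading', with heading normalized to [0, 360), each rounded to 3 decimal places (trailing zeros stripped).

Executing turtle program step by step:
Start: pos=(0,0), heading=0, pen down
FD 3: (0,0) -> (3,0) [heading=0, draw]
PU: pen up
PU: pen up
BK 16: (3,0) -> (-13,0) [heading=0, move]
Final: pos=(-13,0), heading=0, 1 segment(s) drawn

Answer: -13 0 0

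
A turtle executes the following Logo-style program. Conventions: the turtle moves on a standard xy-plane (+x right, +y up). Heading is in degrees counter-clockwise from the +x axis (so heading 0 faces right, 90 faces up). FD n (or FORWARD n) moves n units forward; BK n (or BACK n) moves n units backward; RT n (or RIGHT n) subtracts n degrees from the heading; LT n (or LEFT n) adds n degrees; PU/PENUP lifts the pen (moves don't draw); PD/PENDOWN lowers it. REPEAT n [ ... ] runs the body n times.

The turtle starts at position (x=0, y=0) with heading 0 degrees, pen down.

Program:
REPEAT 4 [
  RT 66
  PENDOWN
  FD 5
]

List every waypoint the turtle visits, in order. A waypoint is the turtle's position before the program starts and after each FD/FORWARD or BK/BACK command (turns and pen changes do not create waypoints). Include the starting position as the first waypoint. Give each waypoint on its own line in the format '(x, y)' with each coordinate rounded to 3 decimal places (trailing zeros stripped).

Answer: (0, 0)
(2.034, -4.568)
(-1.312, -8.283)
(-6.067, -6.738)
(-6.59, -1.766)

Derivation:
Executing turtle program step by step:
Start: pos=(0,0), heading=0, pen down
REPEAT 4 [
  -- iteration 1/4 --
  RT 66: heading 0 -> 294
  PD: pen down
  FD 5: (0,0) -> (2.034,-4.568) [heading=294, draw]
  -- iteration 2/4 --
  RT 66: heading 294 -> 228
  PD: pen down
  FD 5: (2.034,-4.568) -> (-1.312,-8.283) [heading=228, draw]
  -- iteration 3/4 --
  RT 66: heading 228 -> 162
  PD: pen down
  FD 5: (-1.312,-8.283) -> (-6.067,-6.738) [heading=162, draw]
  -- iteration 4/4 --
  RT 66: heading 162 -> 96
  PD: pen down
  FD 5: (-6.067,-6.738) -> (-6.59,-1.766) [heading=96, draw]
]
Final: pos=(-6.59,-1.766), heading=96, 4 segment(s) drawn
Waypoints (5 total):
(0, 0)
(2.034, -4.568)
(-1.312, -8.283)
(-6.067, -6.738)
(-6.59, -1.766)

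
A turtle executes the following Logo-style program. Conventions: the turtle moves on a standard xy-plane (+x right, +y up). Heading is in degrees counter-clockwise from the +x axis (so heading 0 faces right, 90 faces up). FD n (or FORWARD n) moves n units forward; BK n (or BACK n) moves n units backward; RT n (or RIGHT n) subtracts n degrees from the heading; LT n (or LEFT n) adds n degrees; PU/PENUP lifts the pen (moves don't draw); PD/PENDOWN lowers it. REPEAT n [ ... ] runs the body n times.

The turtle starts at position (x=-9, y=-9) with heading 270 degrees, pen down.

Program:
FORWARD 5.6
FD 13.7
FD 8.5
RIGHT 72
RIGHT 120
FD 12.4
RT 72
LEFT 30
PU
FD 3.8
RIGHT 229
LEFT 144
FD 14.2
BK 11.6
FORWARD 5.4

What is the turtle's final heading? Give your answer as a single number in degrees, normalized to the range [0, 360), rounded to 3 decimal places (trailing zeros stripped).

Executing turtle program step by step:
Start: pos=(-9,-9), heading=270, pen down
FD 5.6: (-9,-9) -> (-9,-14.6) [heading=270, draw]
FD 13.7: (-9,-14.6) -> (-9,-28.3) [heading=270, draw]
FD 8.5: (-9,-28.3) -> (-9,-36.8) [heading=270, draw]
RT 72: heading 270 -> 198
RT 120: heading 198 -> 78
FD 12.4: (-9,-36.8) -> (-6.422,-24.671) [heading=78, draw]
RT 72: heading 78 -> 6
LT 30: heading 6 -> 36
PU: pen up
FD 3.8: (-6.422,-24.671) -> (-3.348,-22.437) [heading=36, move]
RT 229: heading 36 -> 167
LT 144: heading 167 -> 311
FD 14.2: (-3.348,-22.437) -> (5.968,-33.154) [heading=311, move]
BK 11.6: (5.968,-33.154) -> (-1.642,-24.4) [heading=311, move]
FD 5.4: (-1.642,-24.4) -> (1.901,-28.475) [heading=311, move]
Final: pos=(1.901,-28.475), heading=311, 4 segment(s) drawn

Answer: 311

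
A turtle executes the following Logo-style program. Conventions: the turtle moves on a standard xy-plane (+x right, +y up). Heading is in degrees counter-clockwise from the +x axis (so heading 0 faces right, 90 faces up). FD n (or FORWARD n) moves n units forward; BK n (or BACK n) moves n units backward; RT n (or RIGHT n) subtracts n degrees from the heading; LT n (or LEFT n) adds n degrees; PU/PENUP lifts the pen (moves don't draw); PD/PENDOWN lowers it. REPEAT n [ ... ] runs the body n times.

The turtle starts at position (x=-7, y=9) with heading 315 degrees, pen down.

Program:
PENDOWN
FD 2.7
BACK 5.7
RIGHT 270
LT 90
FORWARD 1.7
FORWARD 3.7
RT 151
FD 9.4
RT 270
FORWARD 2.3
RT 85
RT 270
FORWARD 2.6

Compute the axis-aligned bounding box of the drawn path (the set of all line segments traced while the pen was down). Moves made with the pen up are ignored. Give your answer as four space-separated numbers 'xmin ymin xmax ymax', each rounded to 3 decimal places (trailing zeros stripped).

Answer: -12.94 7.091 -2.774 17.112

Derivation:
Executing turtle program step by step:
Start: pos=(-7,9), heading=315, pen down
PD: pen down
FD 2.7: (-7,9) -> (-5.091,7.091) [heading=315, draw]
BK 5.7: (-5.091,7.091) -> (-9.121,11.121) [heading=315, draw]
RT 270: heading 315 -> 45
LT 90: heading 45 -> 135
FD 1.7: (-9.121,11.121) -> (-10.323,12.323) [heading=135, draw]
FD 3.7: (-10.323,12.323) -> (-12.94,14.94) [heading=135, draw]
RT 151: heading 135 -> 344
FD 9.4: (-12.94,14.94) -> (-3.904,12.349) [heading=344, draw]
RT 270: heading 344 -> 74
FD 2.3: (-3.904,12.349) -> (-3.27,14.56) [heading=74, draw]
RT 85: heading 74 -> 349
RT 270: heading 349 -> 79
FD 2.6: (-3.27,14.56) -> (-2.774,17.112) [heading=79, draw]
Final: pos=(-2.774,17.112), heading=79, 7 segment(s) drawn

Segment endpoints: x in {-12.94, -10.323, -9.121, -7, -5.091, -3.904, -3.27, -2.774}, y in {7.091, 9, 11.121, 12.323, 12.349, 14.56, 14.94, 17.112}
xmin=-12.94, ymin=7.091, xmax=-2.774, ymax=17.112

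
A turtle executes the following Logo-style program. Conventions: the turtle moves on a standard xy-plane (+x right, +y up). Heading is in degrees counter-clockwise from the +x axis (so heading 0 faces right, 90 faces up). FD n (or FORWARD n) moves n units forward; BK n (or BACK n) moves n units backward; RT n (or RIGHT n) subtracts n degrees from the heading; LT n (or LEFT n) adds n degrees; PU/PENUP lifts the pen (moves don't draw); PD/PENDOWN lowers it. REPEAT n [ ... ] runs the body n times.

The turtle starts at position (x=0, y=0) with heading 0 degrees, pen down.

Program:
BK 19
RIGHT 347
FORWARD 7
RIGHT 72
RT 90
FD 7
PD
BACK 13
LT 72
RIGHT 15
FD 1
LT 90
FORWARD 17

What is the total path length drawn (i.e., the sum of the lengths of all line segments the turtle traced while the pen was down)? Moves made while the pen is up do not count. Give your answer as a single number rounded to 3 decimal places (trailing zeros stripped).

Answer: 64

Derivation:
Executing turtle program step by step:
Start: pos=(0,0), heading=0, pen down
BK 19: (0,0) -> (-19,0) [heading=0, draw]
RT 347: heading 0 -> 13
FD 7: (-19,0) -> (-12.179,1.575) [heading=13, draw]
RT 72: heading 13 -> 301
RT 90: heading 301 -> 211
FD 7: (-12.179,1.575) -> (-18.18,-2.031) [heading=211, draw]
PD: pen down
BK 13: (-18.18,-2.031) -> (-7.036,4.665) [heading=211, draw]
LT 72: heading 211 -> 283
RT 15: heading 283 -> 268
FD 1: (-7.036,4.665) -> (-7.071,3.665) [heading=268, draw]
LT 90: heading 268 -> 358
FD 17: (-7.071,3.665) -> (9.918,3.072) [heading=358, draw]
Final: pos=(9.918,3.072), heading=358, 6 segment(s) drawn

Segment lengths:
  seg 1: (0,0) -> (-19,0), length = 19
  seg 2: (-19,0) -> (-12.179,1.575), length = 7
  seg 3: (-12.179,1.575) -> (-18.18,-2.031), length = 7
  seg 4: (-18.18,-2.031) -> (-7.036,4.665), length = 13
  seg 5: (-7.036,4.665) -> (-7.071,3.665), length = 1
  seg 6: (-7.071,3.665) -> (9.918,3.072), length = 17
Total = 64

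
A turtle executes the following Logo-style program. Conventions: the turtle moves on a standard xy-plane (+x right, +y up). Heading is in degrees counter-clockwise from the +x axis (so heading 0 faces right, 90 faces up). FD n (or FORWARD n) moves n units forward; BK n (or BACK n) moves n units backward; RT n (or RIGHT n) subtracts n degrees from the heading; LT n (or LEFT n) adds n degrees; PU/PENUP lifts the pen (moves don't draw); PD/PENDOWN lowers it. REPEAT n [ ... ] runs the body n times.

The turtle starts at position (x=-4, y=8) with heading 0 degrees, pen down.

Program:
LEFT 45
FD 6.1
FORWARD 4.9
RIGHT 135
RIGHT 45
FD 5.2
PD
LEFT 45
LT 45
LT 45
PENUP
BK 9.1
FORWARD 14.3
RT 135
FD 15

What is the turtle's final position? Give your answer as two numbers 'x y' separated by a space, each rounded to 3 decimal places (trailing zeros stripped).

Executing turtle program step by step:
Start: pos=(-4,8), heading=0, pen down
LT 45: heading 0 -> 45
FD 6.1: (-4,8) -> (0.313,12.313) [heading=45, draw]
FD 4.9: (0.313,12.313) -> (3.778,15.778) [heading=45, draw]
RT 135: heading 45 -> 270
RT 45: heading 270 -> 225
FD 5.2: (3.778,15.778) -> (0.101,12.101) [heading=225, draw]
PD: pen down
LT 45: heading 225 -> 270
LT 45: heading 270 -> 315
LT 45: heading 315 -> 0
PU: pen up
BK 9.1: (0.101,12.101) -> (-8.999,12.101) [heading=0, move]
FD 14.3: (-8.999,12.101) -> (5.301,12.101) [heading=0, move]
RT 135: heading 0 -> 225
FD 15: (5.301,12.101) -> (-5.305,1.495) [heading=225, move]
Final: pos=(-5.305,1.495), heading=225, 3 segment(s) drawn

Answer: -5.305 1.495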